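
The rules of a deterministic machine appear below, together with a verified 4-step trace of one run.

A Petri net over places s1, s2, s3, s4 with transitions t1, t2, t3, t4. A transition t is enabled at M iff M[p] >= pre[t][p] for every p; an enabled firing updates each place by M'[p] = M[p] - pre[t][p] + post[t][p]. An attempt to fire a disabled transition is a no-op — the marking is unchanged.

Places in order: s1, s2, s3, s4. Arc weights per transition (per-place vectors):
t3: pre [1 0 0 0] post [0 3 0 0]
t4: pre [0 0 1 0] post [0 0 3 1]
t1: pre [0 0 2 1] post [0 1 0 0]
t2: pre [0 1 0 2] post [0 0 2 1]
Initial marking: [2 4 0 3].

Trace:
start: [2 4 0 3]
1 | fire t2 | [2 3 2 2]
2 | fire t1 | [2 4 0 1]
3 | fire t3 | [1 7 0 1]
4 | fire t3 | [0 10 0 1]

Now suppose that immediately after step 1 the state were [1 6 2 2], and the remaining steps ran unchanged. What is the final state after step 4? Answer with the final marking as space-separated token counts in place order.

state after step 1 := [1 6 2 2]
2 | fire t1 | [1 7 0 1]
3 | fire t3 | [0 10 0 1]
4 | fire t3 | [0 10 0 1]

0 10 0 1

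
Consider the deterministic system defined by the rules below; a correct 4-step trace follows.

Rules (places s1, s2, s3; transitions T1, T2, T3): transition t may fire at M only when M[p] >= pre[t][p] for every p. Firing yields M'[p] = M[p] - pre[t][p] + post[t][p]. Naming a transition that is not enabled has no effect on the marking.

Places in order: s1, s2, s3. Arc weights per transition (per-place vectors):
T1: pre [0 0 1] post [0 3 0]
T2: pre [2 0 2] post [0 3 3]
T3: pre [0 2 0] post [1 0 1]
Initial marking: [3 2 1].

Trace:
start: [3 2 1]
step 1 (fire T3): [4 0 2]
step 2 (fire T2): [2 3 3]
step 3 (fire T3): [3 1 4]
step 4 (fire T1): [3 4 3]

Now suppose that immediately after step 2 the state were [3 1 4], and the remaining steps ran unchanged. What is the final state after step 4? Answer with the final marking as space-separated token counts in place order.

state after step 2 := [3 1 4]
step 3 (fire T3): [3 1 4]
step 4 (fire T1): [3 4 3]

3 4 3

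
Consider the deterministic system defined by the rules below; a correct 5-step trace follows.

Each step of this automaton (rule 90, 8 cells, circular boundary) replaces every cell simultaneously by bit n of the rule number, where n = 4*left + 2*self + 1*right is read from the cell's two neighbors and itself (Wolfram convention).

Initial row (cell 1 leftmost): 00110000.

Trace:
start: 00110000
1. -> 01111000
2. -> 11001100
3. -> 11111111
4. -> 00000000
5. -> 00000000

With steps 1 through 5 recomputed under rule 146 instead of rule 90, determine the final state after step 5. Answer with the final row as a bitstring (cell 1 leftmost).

01001011

(re-executing steps 1..5 under rule 146; state before step 1: 00110000)
1. -> 01001000
2. -> 10110100
3. -> 00000011
4. -> 10000100
5. -> 01001011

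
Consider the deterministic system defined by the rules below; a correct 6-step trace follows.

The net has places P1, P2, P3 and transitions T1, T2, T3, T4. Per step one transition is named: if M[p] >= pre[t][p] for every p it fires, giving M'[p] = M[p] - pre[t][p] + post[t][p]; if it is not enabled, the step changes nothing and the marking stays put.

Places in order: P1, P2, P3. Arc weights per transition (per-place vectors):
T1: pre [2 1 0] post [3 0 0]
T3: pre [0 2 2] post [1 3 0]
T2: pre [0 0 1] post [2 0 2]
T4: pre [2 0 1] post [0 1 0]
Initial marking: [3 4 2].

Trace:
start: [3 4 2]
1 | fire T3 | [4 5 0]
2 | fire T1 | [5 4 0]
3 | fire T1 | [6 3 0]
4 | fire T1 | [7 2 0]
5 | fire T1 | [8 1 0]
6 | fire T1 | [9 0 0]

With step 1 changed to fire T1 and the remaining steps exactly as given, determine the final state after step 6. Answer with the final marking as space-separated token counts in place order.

7 0 2

(re-executing from step 1 with the substitution; state before step 1: [3 4 2])
1 | fire T1 | [4 3 2]
2 | fire T1 | [5 2 2]
3 | fire T1 | [6 1 2]
4 | fire T1 | [7 0 2]
5 | fire T1 | [7 0 2]
6 | fire T1 | [7 0 2]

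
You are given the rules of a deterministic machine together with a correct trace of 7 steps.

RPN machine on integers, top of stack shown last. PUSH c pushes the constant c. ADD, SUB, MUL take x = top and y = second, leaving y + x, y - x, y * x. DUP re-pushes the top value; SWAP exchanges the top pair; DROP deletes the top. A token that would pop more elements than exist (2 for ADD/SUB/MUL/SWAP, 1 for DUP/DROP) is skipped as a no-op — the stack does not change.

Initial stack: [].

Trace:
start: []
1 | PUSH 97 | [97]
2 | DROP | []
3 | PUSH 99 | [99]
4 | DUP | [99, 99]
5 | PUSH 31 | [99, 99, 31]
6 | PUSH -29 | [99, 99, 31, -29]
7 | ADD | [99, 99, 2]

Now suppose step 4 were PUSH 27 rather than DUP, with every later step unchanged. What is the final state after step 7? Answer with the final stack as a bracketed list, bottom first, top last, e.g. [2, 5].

[99, 27, 2]

(re-executing from step 4 with the substitution; state before step 4: [99])
4 | PUSH 27 | [99, 27]
5 | PUSH 31 | [99, 27, 31]
6 | PUSH -29 | [99, 27, 31, -29]
7 | ADD | [99, 27, 2]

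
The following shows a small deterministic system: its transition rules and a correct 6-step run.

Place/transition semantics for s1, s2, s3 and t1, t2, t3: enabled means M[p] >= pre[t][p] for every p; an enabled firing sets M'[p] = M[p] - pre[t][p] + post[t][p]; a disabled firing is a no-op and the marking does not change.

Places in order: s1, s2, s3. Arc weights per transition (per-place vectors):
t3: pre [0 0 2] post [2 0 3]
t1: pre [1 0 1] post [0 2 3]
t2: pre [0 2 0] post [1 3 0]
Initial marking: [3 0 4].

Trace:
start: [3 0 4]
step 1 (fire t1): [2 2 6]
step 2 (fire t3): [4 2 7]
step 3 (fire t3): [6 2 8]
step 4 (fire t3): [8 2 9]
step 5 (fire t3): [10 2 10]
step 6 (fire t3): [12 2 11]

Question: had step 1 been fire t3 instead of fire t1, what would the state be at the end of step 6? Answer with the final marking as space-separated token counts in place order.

15 0 10

(re-executing from step 1 with the substitution; state before step 1: [3 0 4])
step 1 (fire t3): [5 0 5]
step 2 (fire t3): [7 0 6]
step 3 (fire t3): [9 0 7]
step 4 (fire t3): [11 0 8]
step 5 (fire t3): [13 0 9]
step 6 (fire t3): [15 0 10]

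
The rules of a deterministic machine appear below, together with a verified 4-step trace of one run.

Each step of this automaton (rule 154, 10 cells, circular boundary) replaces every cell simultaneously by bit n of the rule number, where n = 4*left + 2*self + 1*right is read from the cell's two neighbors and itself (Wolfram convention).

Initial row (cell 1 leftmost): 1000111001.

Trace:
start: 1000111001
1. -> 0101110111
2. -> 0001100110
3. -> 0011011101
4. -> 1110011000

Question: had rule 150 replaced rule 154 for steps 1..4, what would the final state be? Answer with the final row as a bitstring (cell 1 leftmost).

(re-executing steps 1..4 under rule 150; state before step 1: 1000111001)
1. -> 0101010110
2. -> 1101010001
3. -> 1001011010
4. -> 1111000010

1111000010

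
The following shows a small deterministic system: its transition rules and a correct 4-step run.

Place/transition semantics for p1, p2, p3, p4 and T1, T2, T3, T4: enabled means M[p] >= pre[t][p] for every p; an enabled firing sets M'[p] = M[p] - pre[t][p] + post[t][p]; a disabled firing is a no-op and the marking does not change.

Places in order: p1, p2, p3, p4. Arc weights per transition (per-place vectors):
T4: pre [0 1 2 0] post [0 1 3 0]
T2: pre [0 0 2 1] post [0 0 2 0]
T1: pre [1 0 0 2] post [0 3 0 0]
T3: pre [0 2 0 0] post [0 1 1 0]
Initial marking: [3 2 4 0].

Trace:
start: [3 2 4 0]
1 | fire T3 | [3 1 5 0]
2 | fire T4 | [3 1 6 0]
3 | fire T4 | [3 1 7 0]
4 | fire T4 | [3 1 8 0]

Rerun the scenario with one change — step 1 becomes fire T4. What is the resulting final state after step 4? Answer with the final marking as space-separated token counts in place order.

(re-executing from step 1 with the substitution; state before step 1: [3 2 4 0])
1 | fire T4 | [3 2 5 0]
2 | fire T4 | [3 2 6 0]
3 | fire T4 | [3 2 7 0]
4 | fire T4 | [3 2 8 0]

3 2 8 0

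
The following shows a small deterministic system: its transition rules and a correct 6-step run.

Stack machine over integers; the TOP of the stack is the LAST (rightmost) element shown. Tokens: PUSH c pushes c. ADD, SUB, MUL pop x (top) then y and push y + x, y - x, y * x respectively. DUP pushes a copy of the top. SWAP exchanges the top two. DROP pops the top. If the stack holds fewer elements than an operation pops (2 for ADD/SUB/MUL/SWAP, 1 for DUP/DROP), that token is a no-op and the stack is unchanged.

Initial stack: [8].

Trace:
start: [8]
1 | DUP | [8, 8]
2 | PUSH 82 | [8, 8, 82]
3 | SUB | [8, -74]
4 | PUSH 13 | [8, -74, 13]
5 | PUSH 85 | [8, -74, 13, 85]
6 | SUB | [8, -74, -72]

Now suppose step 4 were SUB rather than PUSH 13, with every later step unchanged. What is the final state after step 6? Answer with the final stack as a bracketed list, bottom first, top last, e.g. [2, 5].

[-3]

(re-executing from step 4 with the substitution; state before step 4: [8, -74])
4 | SUB | [82]
5 | PUSH 85 | [82, 85]
6 | SUB | [-3]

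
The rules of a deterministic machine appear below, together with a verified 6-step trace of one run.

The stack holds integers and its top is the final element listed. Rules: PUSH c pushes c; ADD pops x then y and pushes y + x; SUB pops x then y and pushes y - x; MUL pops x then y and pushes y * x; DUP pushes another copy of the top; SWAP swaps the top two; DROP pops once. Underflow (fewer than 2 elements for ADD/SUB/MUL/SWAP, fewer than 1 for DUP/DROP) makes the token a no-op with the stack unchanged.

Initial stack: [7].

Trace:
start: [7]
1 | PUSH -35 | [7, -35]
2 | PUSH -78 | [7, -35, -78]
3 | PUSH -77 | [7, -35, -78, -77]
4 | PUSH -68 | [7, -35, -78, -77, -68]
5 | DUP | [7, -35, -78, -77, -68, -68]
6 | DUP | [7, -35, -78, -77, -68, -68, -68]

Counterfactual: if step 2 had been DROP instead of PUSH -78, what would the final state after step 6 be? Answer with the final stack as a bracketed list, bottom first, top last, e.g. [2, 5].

(re-executing from step 2 with the substitution; state before step 2: [7, -35])
2 | DROP | [7]
3 | PUSH -77 | [7, -77]
4 | PUSH -68 | [7, -77, -68]
5 | DUP | [7, -77, -68, -68]
6 | DUP | [7, -77, -68, -68, -68]

[7, -77, -68, -68, -68]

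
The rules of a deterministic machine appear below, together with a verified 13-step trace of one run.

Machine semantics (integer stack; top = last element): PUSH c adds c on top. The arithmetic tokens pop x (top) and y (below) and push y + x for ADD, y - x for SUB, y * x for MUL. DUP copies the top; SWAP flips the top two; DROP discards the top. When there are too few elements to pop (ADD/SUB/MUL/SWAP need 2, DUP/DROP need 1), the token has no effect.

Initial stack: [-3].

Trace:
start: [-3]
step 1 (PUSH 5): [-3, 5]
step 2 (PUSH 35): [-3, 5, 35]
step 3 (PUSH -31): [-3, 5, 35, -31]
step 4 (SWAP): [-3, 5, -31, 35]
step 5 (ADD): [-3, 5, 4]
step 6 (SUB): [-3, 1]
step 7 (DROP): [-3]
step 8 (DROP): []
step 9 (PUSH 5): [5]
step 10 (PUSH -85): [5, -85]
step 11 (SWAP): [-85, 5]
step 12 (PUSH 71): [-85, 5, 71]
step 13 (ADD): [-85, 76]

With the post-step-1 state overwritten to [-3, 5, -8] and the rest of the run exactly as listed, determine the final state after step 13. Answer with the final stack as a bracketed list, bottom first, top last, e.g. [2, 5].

state after step 1 := [-3, 5, -8]
step 2 (PUSH 35): [-3, 5, -8, 35]
step 3 (PUSH -31): [-3, 5, -8, 35, -31]
step 4 (SWAP): [-3, 5, -8, -31, 35]
step 5 (ADD): [-3, 5, -8, 4]
step 6 (SUB): [-3, 5, -12]
step 7 (DROP): [-3, 5]
step 8 (DROP): [-3]
step 9 (PUSH 5): [-3, 5]
step 10 (PUSH -85): [-3, 5, -85]
step 11 (SWAP): [-3, -85, 5]
step 12 (PUSH 71): [-3, -85, 5, 71]
step 13 (ADD): [-3, -85, 76]

[-3, -85, 76]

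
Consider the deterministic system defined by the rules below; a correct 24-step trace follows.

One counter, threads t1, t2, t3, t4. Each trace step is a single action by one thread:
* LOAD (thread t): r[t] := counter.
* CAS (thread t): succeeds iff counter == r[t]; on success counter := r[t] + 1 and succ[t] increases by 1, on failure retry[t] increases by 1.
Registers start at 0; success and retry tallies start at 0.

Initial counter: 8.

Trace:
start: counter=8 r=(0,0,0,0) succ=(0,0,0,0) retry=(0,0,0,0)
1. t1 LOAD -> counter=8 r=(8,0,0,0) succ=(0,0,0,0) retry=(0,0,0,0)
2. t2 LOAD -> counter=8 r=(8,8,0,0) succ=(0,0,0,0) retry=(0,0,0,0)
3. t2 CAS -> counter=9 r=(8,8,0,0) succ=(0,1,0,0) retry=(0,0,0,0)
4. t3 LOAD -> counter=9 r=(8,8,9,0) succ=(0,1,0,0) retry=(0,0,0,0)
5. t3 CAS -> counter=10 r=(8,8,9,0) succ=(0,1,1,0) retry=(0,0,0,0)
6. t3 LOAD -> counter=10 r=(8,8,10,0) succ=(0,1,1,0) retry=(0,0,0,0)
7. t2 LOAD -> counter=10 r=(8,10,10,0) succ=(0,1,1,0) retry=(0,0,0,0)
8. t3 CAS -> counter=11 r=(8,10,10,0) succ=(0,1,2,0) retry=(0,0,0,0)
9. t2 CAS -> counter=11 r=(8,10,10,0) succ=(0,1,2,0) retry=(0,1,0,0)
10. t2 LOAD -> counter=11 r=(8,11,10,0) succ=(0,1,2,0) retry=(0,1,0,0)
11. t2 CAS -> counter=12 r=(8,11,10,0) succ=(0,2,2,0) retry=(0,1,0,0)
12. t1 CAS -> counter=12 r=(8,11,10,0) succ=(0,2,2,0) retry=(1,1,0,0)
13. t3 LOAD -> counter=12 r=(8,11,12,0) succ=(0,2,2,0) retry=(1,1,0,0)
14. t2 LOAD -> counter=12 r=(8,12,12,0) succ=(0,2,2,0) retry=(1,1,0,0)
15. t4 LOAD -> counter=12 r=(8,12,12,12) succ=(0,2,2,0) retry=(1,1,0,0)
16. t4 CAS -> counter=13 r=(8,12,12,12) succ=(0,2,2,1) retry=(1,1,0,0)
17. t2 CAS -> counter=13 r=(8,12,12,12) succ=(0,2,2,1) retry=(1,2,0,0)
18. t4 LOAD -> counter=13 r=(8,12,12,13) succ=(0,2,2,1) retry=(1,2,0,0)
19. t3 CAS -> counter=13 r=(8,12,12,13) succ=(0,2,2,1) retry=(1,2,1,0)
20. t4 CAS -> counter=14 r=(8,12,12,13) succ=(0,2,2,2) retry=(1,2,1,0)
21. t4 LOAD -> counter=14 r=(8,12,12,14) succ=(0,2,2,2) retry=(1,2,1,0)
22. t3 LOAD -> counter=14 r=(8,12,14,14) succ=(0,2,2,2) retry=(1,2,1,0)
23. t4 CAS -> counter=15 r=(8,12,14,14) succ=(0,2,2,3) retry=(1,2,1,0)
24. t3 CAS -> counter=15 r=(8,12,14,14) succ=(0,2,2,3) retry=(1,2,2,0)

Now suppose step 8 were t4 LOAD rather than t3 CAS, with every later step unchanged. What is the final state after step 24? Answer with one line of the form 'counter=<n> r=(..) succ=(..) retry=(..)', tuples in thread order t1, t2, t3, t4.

counter=15 r=(8,12,14,14) succ=(0,3,1,3) retry=(1,1,2,0)

(re-executing from step 8 with the substitution; state before step 8: counter=10 r=(8,10,10,0) succ=(0,1,1,0) retry=(0,0,0,0))
8. t4 LOAD -> counter=10 r=(8,10,10,10) succ=(0,1,1,0) retry=(0,0,0,0)
9. t2 CAS -> counter=11 r=(8,10,10,10) succ=(0,2,1,0) retry=(0,0,0,0)
10. t2 LOAD -> counter=11 r=(8,11,10,10) succ=(0,2,1,0) retry=(0,0,0,0)
11. t2 CAS -> counter=12 r=(8,11,10,10) succ=(0,3,1,0) retry=(0,0,0,0)
12. t1 CAS -> counter=12 r=(8,11,10,10) succ=(0,3,1,0) retry=(1,0,0,0)
13. t3 LOAD -> counter=12 r=(8,11,12,10) succ=(0,3,1,0) retry=(1,0,0,0)
14. t2 LOAD -> counter=12 r=(8,12,12,10) succ=(0,3,1,0) retry=(1,0,0,0)
15. t4 LOAD -> counter=12 r=(8,12,12,12) succ=(0,3,1,0) retry=(1,0,0,0)
16. t4 CAS -> counter=13 r=(8,12,12,12) succ=(0,3,1,1) retry=(1,0,0,0)
17. t2 CAS -> counter=13 r=(8,12,12,12) succ=(0,3,1,1) retry=(1,1,0,0)
18. t4 LOAD -> counter=13 r=(8,12,12,13) succ=(0,3,1,1) retry=(1,1,0,0)
19. t3 CAS -> counter=13 r=(8,12,12,13) succ=(0,3,1,1) retry=(1,1,1,0)
20. t4 CAS -> counter=14 r=(8,12,12,13) succ=(0,3,1,2) retry=(1,1,1,0)
21. t4 LOAD -> counter=14 r=(8,12,12,14) succ=(0,3,1,2) retry=(1,1,1,0)
22. t3 LOAD -> counter=14 r=(8,12,14,14) succ=(0,3,1,2) retry=(1,1,1,0)
23. t4 CAS -> counter=15 r=(8,12,14,14) succ=(0,3,1,3) retry=(1,1,1,0)
24. t3 CAS -> counter=15 r=(8,12,14,14) succ=(0,3,1,3) retry=(1,1,2,0)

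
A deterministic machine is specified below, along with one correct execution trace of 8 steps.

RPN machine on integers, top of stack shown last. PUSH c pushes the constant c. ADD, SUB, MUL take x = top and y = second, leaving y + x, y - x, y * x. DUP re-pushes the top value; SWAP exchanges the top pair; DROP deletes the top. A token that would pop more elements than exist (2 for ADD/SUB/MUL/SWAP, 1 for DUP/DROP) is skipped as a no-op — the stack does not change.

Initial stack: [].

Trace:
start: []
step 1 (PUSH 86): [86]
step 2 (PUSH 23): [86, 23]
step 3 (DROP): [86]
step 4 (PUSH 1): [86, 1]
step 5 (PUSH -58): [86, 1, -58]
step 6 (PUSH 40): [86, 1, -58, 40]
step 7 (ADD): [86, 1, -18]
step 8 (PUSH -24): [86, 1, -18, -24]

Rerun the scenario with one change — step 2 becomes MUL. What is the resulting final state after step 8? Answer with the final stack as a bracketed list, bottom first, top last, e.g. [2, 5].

(re-executing from step 2 with the substitution; state before step 2: [86])
step 2 (MUL): [86]
step 3 (DROP): []
step 4 (PUSH 1): [1]
step 5 (PUSH -58): [1, -58]
step 6 (PUSH 40): [1, -58, 40]
step 7 (ADD): [1, -18]
step 8 (PUSH -24): [1, -18, -24]

[1, -18, -24]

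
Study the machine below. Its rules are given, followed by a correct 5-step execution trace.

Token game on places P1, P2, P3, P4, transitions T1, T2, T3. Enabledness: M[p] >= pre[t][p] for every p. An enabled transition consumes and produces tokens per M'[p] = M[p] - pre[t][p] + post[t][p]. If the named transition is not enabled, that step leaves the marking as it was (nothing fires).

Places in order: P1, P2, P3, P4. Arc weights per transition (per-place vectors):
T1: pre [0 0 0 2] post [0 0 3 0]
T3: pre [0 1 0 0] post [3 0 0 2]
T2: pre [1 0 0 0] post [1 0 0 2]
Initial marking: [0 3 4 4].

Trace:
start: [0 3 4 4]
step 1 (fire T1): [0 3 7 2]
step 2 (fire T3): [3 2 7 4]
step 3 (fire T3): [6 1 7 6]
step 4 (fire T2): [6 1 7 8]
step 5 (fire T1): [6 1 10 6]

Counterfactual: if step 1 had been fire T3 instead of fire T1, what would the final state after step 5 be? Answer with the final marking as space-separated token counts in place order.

(re-executing from step 1 with the substitution; state before step 1: [0 3 4 4])
step 1 (fire T3): [3 2 4 6]
step 2 (fire T3): [6 1 4 8]
step 3 (fire T3): [9 0 4 10]
step 4 (fire T2): [9 0 4 12]
step 5 (fire T1): [9 0 7 10]

9 0 7 10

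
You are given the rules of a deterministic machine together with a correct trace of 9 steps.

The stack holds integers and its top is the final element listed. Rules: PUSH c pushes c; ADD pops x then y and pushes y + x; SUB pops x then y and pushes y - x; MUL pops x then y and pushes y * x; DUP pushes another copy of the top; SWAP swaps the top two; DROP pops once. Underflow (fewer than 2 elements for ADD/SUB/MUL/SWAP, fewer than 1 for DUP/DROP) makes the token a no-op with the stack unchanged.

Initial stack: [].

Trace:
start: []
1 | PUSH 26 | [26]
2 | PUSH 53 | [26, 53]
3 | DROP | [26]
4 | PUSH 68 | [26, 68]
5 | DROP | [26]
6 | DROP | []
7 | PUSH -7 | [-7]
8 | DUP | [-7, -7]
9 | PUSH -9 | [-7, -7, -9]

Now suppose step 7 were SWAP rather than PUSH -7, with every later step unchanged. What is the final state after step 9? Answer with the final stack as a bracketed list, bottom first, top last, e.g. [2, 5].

(re-executing from step 7 with the substitution; state before step 7: [])
7 | SWAP | []
8 | DUP | []
9 | PUSH -9 | [-9]

[-9]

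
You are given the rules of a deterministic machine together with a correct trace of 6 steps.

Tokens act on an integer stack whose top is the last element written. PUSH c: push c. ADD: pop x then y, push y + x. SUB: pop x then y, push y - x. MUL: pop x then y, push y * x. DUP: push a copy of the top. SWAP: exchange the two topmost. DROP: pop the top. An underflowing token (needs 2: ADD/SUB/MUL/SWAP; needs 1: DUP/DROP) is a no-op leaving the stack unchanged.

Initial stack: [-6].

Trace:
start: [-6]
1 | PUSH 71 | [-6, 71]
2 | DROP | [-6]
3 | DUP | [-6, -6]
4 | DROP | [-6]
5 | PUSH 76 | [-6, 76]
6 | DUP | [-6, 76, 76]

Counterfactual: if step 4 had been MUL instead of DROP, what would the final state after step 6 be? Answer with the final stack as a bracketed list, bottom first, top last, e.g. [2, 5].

(re-executing from step 4 with the substitution; state before step 4: [-6, -6])
4 | MUL | [36]
5 | PUSH 76 | [36, 76]
6 | DUP | [36, 76, 76]

[36, 76, 76]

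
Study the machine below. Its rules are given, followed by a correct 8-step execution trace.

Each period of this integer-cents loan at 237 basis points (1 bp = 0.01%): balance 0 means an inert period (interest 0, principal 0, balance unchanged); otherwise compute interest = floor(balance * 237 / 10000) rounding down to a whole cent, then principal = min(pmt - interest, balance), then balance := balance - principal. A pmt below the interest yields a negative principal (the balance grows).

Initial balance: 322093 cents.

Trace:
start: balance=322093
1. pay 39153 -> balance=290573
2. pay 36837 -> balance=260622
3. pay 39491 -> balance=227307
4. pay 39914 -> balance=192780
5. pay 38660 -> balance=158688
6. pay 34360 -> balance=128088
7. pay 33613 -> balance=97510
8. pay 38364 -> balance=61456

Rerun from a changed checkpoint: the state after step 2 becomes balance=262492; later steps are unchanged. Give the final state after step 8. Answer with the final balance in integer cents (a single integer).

state after step 2 := balance=262492
3. pay 39491 -> balance=229222
4. pay 39914 -> balance=194740
5. pay 38660 -> balance=160695
6. pay 34360 -> balance=130143
7. pay 33613 -> balance=99614
8. pay 38364 -> balance=63610

63610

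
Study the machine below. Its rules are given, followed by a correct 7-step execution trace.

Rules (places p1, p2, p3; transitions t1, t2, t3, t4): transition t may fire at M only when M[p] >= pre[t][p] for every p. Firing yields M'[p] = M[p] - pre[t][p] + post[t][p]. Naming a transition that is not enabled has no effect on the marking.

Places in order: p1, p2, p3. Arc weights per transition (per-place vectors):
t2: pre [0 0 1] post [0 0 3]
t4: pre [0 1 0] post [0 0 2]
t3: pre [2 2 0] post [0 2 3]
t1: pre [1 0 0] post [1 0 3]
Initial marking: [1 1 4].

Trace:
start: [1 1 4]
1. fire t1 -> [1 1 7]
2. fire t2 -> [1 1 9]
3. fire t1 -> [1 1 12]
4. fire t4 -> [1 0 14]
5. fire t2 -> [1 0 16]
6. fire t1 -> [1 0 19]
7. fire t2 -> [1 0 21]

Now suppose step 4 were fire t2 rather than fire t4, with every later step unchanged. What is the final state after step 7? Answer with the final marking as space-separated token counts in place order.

(re-executing from step 4 with the substitution; state before step 4: [1 1 12])
4. fire t2 -> [1 1 14]
5. fire t2 -> [1 1 16]
6. fire t1 -> [1 1 19]
7. fire t2 -> [1 1 21]

1 1 21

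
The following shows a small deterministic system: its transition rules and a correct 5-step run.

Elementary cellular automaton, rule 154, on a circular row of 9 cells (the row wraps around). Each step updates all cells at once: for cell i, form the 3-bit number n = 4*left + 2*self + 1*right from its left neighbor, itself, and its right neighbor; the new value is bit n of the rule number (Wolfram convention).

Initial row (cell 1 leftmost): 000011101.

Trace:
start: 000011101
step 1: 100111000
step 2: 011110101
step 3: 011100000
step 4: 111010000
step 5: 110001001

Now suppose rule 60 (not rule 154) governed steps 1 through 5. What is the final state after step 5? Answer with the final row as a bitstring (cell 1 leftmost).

101100010

(re-executing steps 1..5 under rule 60; state before step 1: 000011101)
step 1: 100010011
step 2: 010011010
step 3: 011010111
step 4: 110111100
step 5: 101100010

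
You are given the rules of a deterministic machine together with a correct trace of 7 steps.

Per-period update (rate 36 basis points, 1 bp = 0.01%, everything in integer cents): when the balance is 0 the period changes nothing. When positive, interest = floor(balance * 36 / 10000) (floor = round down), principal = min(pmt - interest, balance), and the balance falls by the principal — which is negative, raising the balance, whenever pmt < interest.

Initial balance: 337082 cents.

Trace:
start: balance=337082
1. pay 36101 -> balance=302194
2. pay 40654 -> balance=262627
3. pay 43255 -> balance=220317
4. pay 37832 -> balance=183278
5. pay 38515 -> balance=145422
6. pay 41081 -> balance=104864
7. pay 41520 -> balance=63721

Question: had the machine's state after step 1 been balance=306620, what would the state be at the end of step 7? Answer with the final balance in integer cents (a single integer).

68243

state after step 1 := balance=306620
2. pay 40654 -> balance=267069
3. pay 43255 -> balance=224775
4. pay 37832 -> balance=187752
5. pay 38515 -> balance=149912
6. pay 41081 -> balance=109370
7. pay 41520 -> balance=68243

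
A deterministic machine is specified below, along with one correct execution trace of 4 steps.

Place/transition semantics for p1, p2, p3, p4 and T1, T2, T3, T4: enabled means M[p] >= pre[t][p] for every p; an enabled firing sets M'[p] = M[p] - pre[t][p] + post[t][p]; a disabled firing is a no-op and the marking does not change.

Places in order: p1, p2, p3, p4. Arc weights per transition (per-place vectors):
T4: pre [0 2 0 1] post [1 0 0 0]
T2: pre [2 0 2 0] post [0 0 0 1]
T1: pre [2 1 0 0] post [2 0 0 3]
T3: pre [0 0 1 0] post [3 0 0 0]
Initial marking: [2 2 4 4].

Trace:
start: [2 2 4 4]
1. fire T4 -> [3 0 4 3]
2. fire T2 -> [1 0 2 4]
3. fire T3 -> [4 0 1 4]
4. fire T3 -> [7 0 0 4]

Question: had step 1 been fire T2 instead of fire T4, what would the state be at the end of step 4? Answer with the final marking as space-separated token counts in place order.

(re-executing from step 1 with the substitution; state before step 1: [2 2 4 4])
1. fire T2 -> [0 2 2 5]
2. fire T2 -> [0 2 2 5]
3. fire T3 -> [3 2 1 5]
4. fire T3 -> [6 2 0 5]

6 2 0 5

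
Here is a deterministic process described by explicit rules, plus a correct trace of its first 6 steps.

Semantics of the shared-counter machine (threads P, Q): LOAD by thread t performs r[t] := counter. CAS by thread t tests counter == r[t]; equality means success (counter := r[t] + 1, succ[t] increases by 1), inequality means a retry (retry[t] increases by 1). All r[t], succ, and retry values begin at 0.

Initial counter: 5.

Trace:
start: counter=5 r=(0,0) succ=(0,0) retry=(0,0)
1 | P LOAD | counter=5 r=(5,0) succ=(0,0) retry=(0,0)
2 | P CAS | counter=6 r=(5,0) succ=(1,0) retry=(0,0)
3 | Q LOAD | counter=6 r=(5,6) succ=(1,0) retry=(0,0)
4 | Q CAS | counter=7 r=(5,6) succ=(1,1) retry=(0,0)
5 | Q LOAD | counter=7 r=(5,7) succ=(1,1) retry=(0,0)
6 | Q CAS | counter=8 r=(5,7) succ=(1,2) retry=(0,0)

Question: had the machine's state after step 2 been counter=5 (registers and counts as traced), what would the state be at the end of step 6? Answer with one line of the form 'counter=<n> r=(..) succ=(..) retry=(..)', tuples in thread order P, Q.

state after step 2 := counter=5 r=(5,0) succ=(1,0) retry=(0,0)
3 | Q LOAD | counter=5 r=(5,5) succ=(1,0) retry=(0,0)
4 | Q CAS | counter=6 r=(5,5) succ=(1,1) retry=(0,0)
5 | Q LOAD | counter=6 r=(5,6) succ=(1,1) retry=(0,0)
6 | Q CAS | counter=7 r=(5,6) succ=(1,2) retry=(0,0)

counter=7 r=(5,6) succ=(1,2) retry=(0,0)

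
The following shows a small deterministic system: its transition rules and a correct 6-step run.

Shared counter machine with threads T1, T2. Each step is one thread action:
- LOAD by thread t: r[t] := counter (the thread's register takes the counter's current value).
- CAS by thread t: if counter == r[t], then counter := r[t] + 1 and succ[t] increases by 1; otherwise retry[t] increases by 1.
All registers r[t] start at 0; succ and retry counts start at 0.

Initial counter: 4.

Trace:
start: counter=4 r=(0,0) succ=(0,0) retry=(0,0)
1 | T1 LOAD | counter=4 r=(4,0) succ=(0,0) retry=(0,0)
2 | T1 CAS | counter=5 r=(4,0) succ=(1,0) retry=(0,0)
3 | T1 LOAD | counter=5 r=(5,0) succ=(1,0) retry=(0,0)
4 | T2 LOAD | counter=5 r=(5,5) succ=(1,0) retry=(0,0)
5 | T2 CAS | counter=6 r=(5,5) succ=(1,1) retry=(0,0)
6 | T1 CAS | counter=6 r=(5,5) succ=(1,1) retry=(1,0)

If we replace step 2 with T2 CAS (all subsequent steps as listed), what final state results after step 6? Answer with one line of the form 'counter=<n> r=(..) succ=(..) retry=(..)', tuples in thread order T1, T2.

counter=5 r=(4,4) succ=(0,1) retry=(1,1)

(re-executing from step 2 with the substitution; state before step 2: counter=4 r=(4,0) succ=(0,0) retry=(0,0))
2 | T2 CAS | counter=4 r=(4,0) succ=(0,0) retry=(0,1)
3 | T1 LOAD | counter=4 r=(4,0) succ=(0,0) retry=(0,1)
4 | T2 LOAD | counter=4 r=(4,4) succ=(0,0) retry=(0,1)
5 | T2 CAS | counter=5 r=(4,4) succ=(0,1) retry=(0,1)
6 | T1 CAS | counter=5 r=(4,4) succ=(0,1) retry=(1,1)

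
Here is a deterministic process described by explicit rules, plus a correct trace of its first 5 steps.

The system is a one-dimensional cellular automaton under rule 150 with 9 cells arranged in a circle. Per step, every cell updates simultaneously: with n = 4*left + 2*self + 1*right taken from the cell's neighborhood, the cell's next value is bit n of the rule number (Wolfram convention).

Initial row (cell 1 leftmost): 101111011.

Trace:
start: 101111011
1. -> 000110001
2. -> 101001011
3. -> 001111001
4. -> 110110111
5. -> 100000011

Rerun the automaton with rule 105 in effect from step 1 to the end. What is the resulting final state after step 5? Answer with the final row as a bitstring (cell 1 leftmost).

011111100

(re-executing steps 1..5 under rule 105; state before step 1: 101111011)
1. -> 111001110
2. -> 101001011
3. -> 110000110
4. -> 110110111
5. -> 011111100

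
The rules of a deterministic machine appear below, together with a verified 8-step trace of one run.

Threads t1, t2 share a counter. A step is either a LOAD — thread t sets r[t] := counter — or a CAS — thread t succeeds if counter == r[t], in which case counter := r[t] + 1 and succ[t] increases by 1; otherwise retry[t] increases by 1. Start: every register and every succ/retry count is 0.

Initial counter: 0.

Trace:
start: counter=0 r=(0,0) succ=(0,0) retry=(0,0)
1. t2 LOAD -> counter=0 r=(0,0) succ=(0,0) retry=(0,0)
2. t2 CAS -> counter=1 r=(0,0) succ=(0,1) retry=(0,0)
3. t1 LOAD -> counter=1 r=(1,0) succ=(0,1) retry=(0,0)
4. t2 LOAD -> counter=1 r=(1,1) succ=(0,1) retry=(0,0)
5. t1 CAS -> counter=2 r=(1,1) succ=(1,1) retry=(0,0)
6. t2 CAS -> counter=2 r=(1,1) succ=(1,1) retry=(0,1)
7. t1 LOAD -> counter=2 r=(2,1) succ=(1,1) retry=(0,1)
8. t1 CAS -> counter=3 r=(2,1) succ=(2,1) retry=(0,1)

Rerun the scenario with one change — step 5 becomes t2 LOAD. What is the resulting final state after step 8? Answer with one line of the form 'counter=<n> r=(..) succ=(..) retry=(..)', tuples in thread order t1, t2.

counter=3 r=(2,1) succ=(1,2) retry=(0,0)

(re-executing from step 5 with the substitution; state before step 5: counter=1 r=(1,1) succ=(0,1) retry=(0,0))
5. t2 LOAD -> counter=1 r=(1,1) succ=(0,1) retry=(0,0)
6. t2 CAS -> counter=2 r=(1,1) succ=(0,2) retry=(0,0)
7. t1 LOAD -> counter=2 r=(2,1) succ=(0,2) retry=(0,0)
8. t1 CAS -> counter=3 r=(2,1) succ=(1,2) retry=(0,0)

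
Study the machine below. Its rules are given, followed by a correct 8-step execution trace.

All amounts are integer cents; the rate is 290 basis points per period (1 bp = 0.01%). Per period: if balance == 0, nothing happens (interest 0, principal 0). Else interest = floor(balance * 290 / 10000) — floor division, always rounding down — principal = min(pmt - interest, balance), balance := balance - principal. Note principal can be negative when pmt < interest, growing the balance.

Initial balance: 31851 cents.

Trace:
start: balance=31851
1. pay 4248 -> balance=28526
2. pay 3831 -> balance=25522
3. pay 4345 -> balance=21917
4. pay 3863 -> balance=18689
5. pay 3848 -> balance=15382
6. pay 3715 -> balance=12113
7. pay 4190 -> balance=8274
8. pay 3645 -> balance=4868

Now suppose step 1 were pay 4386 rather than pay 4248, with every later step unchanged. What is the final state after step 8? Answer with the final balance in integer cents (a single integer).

(re-executing from step 1 with the substitution; state before step 1: balance=31851)
1. pay 4386 -> balance=28388
2. pay 3831 -> balance=25380
3. pay 4345 -> balance=21771
4. pay 3863 -> balance=18539
5. pay 3848 -> balance=15228
6. pay 3715 -> balance=11954
7. pay 4190 -> balance=8110
8. pay 3645 -> balance=4700

4700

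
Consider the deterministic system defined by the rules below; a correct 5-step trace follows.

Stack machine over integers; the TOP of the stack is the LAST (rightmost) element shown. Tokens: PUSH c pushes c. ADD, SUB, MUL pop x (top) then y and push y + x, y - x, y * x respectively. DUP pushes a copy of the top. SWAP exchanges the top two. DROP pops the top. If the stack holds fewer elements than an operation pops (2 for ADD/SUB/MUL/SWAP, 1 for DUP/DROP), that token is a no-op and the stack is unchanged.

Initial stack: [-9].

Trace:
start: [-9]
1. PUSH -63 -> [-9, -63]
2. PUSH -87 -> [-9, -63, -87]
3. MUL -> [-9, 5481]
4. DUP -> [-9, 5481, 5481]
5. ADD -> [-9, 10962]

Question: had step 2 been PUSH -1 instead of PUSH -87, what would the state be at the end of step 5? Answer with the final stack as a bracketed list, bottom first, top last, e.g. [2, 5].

[-9, 126]

(re-executing from step 2 with the substitution; state before step 2: [-9, -63])
2. PUSH -1 -> [-9, -63, -1]
3. MUL -> [-9, 63]
4. DUP -> [-9, 63, 63]
5. ADD -> [-9, 126]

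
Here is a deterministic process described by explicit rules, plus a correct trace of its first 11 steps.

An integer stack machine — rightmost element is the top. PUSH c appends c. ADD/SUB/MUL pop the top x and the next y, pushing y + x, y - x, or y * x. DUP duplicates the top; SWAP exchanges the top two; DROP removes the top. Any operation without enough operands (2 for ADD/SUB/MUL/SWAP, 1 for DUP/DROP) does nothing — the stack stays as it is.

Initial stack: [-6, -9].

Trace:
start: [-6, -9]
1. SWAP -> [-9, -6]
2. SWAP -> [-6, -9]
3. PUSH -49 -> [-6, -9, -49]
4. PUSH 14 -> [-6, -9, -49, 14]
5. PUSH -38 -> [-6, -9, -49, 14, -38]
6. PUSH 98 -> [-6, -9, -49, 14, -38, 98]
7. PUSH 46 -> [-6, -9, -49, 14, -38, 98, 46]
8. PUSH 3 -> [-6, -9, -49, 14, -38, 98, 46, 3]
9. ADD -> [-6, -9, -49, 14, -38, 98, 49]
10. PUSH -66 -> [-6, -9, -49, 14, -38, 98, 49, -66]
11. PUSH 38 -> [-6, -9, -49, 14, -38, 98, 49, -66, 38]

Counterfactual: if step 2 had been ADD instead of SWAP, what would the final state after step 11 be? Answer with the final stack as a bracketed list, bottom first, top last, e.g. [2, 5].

(re-executing from step 2 with the substitution; state before step 2: [-9, -6])
2. ADD -> [-15]
3. PUSH -49 -> [-15, -49]
4. PUSH 14 -> [-15, -49, 14]
5. PUSH -38 -> [-15, -49, 14, -38]
6. PUSH 98 -> [-15, -49, 14, -38, 98]
7. PUSH 46 -> [-15, -49, 14, -38, 98, 46]
8. PUSH 3 -> [-15, -49, 14, -38, 98, 46, 3]
9. ADD -> [-15, -49, 14, -38, 98, 49]
10. PUSH -66 -> [-15, -49, 14, -38, 98, 49, -66]
11. PUSH 38 -> [-15, -49, 14, -38, 98, 49, -66, 38]

[-15, -49, 14, -38, 98, 49, -66, 38]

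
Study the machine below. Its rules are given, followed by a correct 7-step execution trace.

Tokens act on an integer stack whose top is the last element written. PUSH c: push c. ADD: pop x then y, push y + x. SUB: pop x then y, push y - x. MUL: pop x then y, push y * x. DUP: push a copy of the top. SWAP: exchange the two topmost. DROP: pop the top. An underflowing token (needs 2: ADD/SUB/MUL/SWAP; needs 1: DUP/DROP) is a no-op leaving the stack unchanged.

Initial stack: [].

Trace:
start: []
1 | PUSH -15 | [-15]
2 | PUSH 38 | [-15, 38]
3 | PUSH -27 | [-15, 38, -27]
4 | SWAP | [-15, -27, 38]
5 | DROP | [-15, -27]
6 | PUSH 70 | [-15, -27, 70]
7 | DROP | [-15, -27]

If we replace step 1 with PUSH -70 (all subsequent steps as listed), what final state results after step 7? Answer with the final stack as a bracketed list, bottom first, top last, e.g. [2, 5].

[-70, -27]

(re-executing from step 1 with the substitution; state before step 1: [])
1 | PUSH -70 | [-70]
2 | PUSH 38 | [-70, 38]
3 | PUSH -27 | [-70, 38, -27]
4 | SWAP | [-70, -27, 38]
5 | DROP | [-70, -27]
6 | PUSH 70 | [-70, -27, 70]
7 | DROP | [-70, -27]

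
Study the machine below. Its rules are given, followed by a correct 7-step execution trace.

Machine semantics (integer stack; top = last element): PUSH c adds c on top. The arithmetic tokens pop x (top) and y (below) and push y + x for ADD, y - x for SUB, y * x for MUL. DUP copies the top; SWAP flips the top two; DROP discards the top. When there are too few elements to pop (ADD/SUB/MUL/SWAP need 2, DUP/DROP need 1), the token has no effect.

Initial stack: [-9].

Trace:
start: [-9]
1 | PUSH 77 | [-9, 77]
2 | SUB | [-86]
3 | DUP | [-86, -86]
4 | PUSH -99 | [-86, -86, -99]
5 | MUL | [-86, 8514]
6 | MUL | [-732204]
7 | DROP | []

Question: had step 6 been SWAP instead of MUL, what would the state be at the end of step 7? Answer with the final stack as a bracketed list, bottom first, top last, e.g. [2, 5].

(re-executing from step 6 with the substitution; state before step 6: [-86, 8514])
6 | SWAP | [8514, -86]
7 | DROP | [8514]

[8514]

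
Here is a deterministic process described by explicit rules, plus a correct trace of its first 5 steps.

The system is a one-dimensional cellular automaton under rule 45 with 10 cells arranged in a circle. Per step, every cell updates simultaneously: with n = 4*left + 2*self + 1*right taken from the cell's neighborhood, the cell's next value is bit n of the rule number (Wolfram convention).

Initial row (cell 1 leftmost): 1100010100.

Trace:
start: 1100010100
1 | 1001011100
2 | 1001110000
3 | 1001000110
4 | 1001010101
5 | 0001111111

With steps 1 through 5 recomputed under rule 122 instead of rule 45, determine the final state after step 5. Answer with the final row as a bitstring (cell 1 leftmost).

0111101111

(re-executing steps 1..5 under rule 122; state before step 1: 1100010100)
1 | 1110101011
2 | 0011010110
3 | 0111101111
4 | 1100111001
5 | 0111101111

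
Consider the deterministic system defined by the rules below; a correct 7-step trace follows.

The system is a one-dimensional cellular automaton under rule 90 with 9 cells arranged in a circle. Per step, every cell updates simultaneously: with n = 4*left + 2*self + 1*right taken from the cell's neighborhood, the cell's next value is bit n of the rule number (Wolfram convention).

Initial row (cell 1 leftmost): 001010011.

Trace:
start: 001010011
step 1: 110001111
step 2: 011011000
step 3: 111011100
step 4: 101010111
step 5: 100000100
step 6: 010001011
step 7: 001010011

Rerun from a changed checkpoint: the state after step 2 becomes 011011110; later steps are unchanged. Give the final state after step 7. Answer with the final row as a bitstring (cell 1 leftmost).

101000011

state after step 2 := 011011110
step 3: 111010011
step 4: 001001110
step 5: 010111011
step 6: 000101011
step 7: 101000011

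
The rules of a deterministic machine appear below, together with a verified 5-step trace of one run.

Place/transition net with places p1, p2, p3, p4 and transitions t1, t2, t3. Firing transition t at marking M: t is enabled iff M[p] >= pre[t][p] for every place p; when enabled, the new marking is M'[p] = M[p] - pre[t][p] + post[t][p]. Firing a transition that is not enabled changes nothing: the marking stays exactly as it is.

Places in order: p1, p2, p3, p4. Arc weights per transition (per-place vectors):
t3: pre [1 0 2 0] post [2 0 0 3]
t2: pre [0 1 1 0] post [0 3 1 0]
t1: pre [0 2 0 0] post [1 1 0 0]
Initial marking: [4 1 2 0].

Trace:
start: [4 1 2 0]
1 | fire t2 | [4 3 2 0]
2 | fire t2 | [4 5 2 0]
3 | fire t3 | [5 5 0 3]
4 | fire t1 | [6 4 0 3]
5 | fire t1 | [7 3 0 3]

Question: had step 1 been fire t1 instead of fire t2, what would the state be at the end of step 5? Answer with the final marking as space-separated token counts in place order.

(re-executing from step 1 with the substitution; state before step 1: [4 1 2 0])
1 | fire t1 | [4 1 2 0]
2 | fire t2 | [4 3 2 0]
3 | fire t3 | [5 3 0 3]
4 | fire t1 | [6 2 0 3]
5 | fire t1 | [7 1 0 3]

7 1 0 3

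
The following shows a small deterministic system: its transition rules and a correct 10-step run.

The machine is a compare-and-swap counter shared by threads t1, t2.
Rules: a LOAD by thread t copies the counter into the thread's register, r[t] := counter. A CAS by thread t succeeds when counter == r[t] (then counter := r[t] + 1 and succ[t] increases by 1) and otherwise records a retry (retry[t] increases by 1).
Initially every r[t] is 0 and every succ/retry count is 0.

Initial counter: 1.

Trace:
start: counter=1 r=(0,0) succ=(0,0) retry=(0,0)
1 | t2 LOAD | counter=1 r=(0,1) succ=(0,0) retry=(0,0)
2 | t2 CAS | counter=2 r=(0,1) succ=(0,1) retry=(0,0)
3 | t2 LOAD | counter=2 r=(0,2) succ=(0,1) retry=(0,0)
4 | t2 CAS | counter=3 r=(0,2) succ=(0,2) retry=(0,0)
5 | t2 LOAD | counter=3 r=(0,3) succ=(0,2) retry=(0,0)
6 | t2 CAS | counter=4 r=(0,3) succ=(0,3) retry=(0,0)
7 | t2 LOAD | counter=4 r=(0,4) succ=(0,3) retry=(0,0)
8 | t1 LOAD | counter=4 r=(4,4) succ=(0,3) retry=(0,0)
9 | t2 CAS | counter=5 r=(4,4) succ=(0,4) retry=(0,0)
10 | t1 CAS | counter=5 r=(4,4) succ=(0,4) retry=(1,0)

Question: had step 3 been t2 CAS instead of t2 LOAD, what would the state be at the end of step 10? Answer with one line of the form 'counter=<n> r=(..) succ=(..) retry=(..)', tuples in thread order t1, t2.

counter=4 r=(3,3) succ=(0,3) retry=(1,2)

(re-executing from step 3 with the substitution; state before step 3: counter=2 r=(0,1) succ=(0,1) retry=(0,0))
3 | t2 CAS | counter=2 r=(0,1) succ=(0,1) retry=(0,1)
4 | t2 CAS | counter=2 r=(0,1) succ=(0,1) retry=(0,2)
5 | t2 LOAD | counter=2 r=(0,2) succ=(0,1) retry=(0,2)
6 | t2 CAS | counter=3 r=(0,2) succ=(0,2) retry=(0,2)
7 | t2 LOAD | counter=3 r=(0,3) succ=(0,2) retry=(0,2)
8 | t1 LOAD | counter=3 r=(3,3) succ=(0,2) retry=(0,2)
9 | t2 CAS | counter=4 r=(3,3) succ=(0,3) retry=(0,2)
10 | t1 CAS | counter=4 r=(3,3) succ=(0,3) retry=(1,2)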